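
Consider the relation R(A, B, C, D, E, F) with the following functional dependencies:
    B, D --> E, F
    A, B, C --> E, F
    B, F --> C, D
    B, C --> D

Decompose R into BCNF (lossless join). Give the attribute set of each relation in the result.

Candidate keys of the original relation: {A, B, C}, {A, B, D}, {A, B, F}.
Within {A, B, C, D, E, F}: {B, D}⁺ ∩ {A, B, C, D, E, F} = {B, C, D, E, F}, not the whole set, so B, D --> C, E, F violates BCNF; decompose into {B, C, D, E, F} and {A, B, D}.
{B, C, D, E, F} has no BCNF violation.
{A, B, D} has no BCNF violation.

{A, B, D}; {B, C, D, E, F}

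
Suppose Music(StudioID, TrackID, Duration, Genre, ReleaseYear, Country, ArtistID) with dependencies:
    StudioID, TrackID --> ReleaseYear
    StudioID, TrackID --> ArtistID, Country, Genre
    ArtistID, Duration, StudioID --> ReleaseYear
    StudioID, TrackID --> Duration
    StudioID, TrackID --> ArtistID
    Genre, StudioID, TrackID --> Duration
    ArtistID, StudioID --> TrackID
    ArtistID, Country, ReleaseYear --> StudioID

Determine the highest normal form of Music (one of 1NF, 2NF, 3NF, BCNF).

Candidate keys: {ArtistID, Country, ReleaseYear}, {ArtistID, StudioID}, {StudioID, TrackID}. Prime attributes: {ArtistID, Country, ReleaseYear, StudioID, TrackID}.
Every FD has a superkey on the left, so the relation is in BCNF.

BCNF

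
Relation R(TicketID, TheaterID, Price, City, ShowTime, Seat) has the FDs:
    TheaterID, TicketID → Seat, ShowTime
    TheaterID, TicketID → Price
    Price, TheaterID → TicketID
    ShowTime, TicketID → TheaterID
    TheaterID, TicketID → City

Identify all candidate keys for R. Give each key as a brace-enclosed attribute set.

Closure of {Price, TheaterID} is {City, Price, Seat, ShowTime, TheaterID, TicketID}, the whole schema; {Price, TheaterID} is a candidate key.
Closure of {ShowTime, TicketID} is {City, Price, Seat, ShowTime, TheaterID, TicketID}, the whole schema; {ShowTime, TicketID} is a candidate key.
Closure of {TheaterID, TicketID} is {City, Price, Seat, ShowTime, TheaterID, TicketID}, the whole schema; {TheaterID, TicketID} is a candidate key.
These are minimal and exhaustive — every other superkey contains one of them.

{Price, TheaterID}, {ShowTime, TicketID}, {TheaterID, TicketID}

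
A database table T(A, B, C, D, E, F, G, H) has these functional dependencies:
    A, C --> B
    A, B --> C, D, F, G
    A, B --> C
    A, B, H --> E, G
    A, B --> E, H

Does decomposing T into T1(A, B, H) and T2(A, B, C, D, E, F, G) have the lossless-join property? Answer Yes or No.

Yes

The shared attributes are {A, B} and {A, B}⁺ = {A, B, C, D, E, F, G, H}.
T1 is contained in that closure, so T1 ∩ T2 --> T1 holds and the join is lossless.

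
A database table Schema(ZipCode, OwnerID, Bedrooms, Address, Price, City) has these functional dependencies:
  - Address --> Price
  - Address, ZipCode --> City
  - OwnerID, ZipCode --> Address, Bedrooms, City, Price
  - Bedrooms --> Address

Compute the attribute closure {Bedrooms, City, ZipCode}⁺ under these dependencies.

Start with {Bedrooms, City, ZipCode}.
Bedrooms --> Address applies; add {Address} → now {Address, Bedrooms, City, ZipCode}.
Address --> Price applies; add {Price} → now {Address, Bedrooms, City, Price, ZipCode}.
No further FD applies.

{Address, Bedrooms, City, Price, ZipCode}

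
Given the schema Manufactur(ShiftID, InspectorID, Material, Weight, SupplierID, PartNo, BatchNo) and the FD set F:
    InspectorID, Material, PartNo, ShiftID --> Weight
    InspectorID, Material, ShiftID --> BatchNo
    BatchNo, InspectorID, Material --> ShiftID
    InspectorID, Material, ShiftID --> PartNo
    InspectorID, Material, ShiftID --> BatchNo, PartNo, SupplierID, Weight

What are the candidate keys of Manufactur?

{BatchNo, InspectorID, Material}, {InspectorID, Material, ShiftID}

{InspectorID, Material} never appear on the right of any FD, so every key must include all of them.
{BatchNo, InspectorID, Material}⁺ = {BatchNo, InspectorID, Material, PartNo, ShiftID, SupplierID, Weight} — all of the relation — so {BatchNo, InspectorID, Material} is a candidate key.
{InspectorID, Material, ShiftID}⁺ = {BatchNo, InspectorID, Material, PartNo, ShiftID, SupplierID, Weight} — all of the relation — so {InspectorID, Material, ShiftID} is a candidate key.
No proper subset of any of these is a key, and no other minimal superkey exists.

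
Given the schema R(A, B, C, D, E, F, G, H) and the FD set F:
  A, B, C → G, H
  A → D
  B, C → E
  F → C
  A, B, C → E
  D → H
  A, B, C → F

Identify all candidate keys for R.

{A, B, C}, {A, B, F}

No FD produces {A, B}, so they must be in every candidate key.
Closure of {A, B, C} is {A, B, C, D, E, F, G, H}, the whole schema; {A, B, C} is a candidate key.
Closure of {A, B, F} is {A, B, C, D, E, F, G, H}, the whole schema; {A, B, F} is a candidate key.
These are minimal and exhaustive — every other superkey contains one of them.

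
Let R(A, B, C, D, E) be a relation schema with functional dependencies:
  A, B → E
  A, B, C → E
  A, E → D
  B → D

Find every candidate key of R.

{A, B, C}

No FD produces {A, B, C}, so they must be in every candidate key.
{A, B, C}⁺ = {A, B, C, D, E} — all of the relation — so {A, B, C} is a candidate key.
Every other attribute set either contains this one or has a smaller closure.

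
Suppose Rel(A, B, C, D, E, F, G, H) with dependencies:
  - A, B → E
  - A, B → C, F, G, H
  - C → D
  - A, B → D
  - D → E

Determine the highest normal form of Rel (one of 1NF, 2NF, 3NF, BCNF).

2NF

Candidate key: {A, B}. Prime attributes: {A, B}.
C → D breaks BCNF: {C}⁺ = {C, D, E}, so {C} is not a superkey.
C → D has non-prime {D} on the right and a non-superkey on the left, so 3NF fails.
No proper subset of a key has a non-prime attribute in its closure, so there is no partial dependency; 2NF holds.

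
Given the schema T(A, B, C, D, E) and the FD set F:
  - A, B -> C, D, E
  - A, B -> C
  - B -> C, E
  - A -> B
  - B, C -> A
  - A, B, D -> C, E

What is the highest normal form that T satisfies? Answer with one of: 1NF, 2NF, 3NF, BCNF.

Candidate keys: {A}, {B}. Prime attributes: {A, B}.
Each dependency's left side is a superkey — BCNF holds.

BCNF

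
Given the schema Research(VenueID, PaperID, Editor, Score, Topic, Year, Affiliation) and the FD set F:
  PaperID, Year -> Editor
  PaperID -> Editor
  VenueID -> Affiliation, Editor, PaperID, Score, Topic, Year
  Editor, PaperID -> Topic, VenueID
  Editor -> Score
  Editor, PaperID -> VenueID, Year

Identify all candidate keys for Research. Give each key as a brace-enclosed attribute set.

{PaperID}, {VenueID}

Closure of {PaperID} is {Affiliation, Editor, PaperID, Score, Topic, VenueID, Year}, the whole schema; {PaperID} is a candidate key.
Closure of {VenueID} is {Affiliation, Editor, PaperID, Score, Topic, VenueID, Year}, the whole schema; {VenueID} is a candidate key.
Any other superkey properly contains one of these, so there are no further candidate keys.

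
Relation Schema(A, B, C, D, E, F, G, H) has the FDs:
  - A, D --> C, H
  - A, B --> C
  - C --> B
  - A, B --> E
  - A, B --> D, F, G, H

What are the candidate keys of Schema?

{A, B}, {A, C}, {A, D}

No FD produces {A}, so it must be in every candidate key.
{A, B} is a candidate key since {A, B}⁺ = {A, B, C, D, E, F, G, H} covers every attribute.
{A, C} is a candidate key since {A, C}⁺ = {A, B, C, D, E, F, G, H} covers every attribute.
{A, D} is a candidate key since {A, D}⁺ = {A, B, C, D, E, F, G, H} covers every attribute.
Any other superkey properly contains one of these, so there are no further candidate keys.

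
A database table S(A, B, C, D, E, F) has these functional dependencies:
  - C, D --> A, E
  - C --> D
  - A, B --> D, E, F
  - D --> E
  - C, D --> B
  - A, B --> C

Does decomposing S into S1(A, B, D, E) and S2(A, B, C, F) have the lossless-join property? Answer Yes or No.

Yes

Common attributes: {A, B}; their closure is {A, B, C, D, E, F}.
S1 is contained in that closure, so S1 ∩ S2 --> S1 holds and the join is lossless.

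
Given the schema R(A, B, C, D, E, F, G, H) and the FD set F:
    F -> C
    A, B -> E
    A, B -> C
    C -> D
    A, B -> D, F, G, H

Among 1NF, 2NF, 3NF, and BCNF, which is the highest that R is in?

2NF

Candidate key: {A, B}. Prime attributes: {A, B}.
F -> C breaks BCNF: {F}⁺ = {C, D, F}, so {F} is not a superkey.
Because {C} is non-prime and the left side of F -> C is not a superkey, the relation is not in 3NF.
No proper subset of a key has a non-prime attribute in its closure, so there is no partial dependency; 2NF holds.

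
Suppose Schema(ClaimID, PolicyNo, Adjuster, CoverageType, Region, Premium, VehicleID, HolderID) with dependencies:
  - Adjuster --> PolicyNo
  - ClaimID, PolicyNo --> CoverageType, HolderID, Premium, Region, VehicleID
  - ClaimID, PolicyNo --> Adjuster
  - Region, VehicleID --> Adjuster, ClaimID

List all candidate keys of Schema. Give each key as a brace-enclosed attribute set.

{Adjuster, ClaimID} is a candidate key since {Adjuster, ClaimID}⁺ = {Adjuster, ClaimID, CoverageType, HolderID, PolicyNo, Premium, Region, VehicleID} covers every attribute.
{ClaimID, PolicyNo} is a candidate key since {ClaimID, PolicyNo}⁺ = {Adjuster, ClaimID, CoverageType, HolderID, PolicyNo, Premium, Region, VehicleID} covers every attribute.
{Region, VehicleID} is a candidate key since {Region, VehicleID}⁺ = {Adjuster, ClaimID, CoverageType, HolderID, PolicyNo, Premium, Region, VehicleID} covers every attribute.
No proper subset of any of these is a key, and no other minimal superkey exists.

{Adjuster, ClaimID}, {ClaimID, PolicyNo}, {Region, VehicleID}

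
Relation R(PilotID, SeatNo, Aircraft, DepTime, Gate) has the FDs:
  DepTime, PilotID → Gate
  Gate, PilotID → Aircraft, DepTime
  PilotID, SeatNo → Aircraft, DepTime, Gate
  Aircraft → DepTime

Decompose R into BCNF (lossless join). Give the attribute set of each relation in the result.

Candidate key of the original relation: {PilotID, SeatNo}.
Within {Aircraft, DepTime, Gate, PilotID, SeatNo}: {DepTime, PilotID}⁺ ∩ {Aircraft, DepTime, Gate, PilotID, SeatNo} = {Aircraft, DepTime, Gate, PilotID}, not the whole set, so DepTime, PilotID → Aircraft, Gate violates BCNF; decompose into {Aircraft, DepTime, Gate, PilotID} and {DepTime, PilotID, SeatNo}.
Within {Aircraft, DepTime, Gate, PilotID}: {Aircraft}⁺ ∩ {Aircraft, DepTime, Gate, PilotID} = {Aircraft, DepTime}, not the whole set, so Aircraft → DepTime violates BCNF; decompose into {Aircraft, DepTime} and {Aircraft, Gate, PilotID}.
{Aircraft, DepTime}: every determinant is a superkey — BCNF.
{Aircraft, Gate, PilotID}: every determinant is a superkey — BCNF.
{DepTime, PilotID, SeatNo}: every determinant is a superkey — BCNF.

{Aircraft, DepTime}; {Aircraft, Gate, PilotID}; {DepTime, PilotID, SeatNo}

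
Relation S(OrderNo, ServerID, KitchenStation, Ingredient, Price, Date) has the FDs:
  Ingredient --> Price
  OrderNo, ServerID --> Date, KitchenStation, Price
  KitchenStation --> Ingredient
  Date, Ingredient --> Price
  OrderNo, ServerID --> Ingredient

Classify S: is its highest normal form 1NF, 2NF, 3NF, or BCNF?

Candidate key: {OrderNo, ServerID}. Prime attributes: {OrderNo, ServerID}.
Ingredient --> Price breaks BCNF: {Ingredient}⁺ = {Ingredient, Price}, so {Ingredient} is not a superkey.
Because {Price} is non-prime and the left side of Ingredient --> Price is not a superkey, the relation is not in 3NF.
No non-prime attribute depends on a proper subset of any candidate key, so 2NF holds.

2NF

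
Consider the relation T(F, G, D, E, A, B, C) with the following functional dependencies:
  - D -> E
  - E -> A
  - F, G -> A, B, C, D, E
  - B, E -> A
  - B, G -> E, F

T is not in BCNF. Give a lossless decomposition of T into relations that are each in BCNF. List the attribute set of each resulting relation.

{A, E}; {B, C, D, F, G}; {D, E}

Candidate keys of the original relation: {B, G}, {F, G}.
In {A, B, C, D, E, F, G}, {D} is not a superkey ({D}⁺ restricted to this set is {A, D, E}), so split on D -> A, E into {A, D, E} and {B, C, D, F, G}.
In {A, D, E}, {E} is not a superkey ({E}⁺ restricted to this set is {A, E}), so split on E -> A into {A, E} and {D, E}.
{A, E} has no BCNF violation.
{D, E} has no BCNF violation.
{B, C, D, F, G} has no BCNF violation.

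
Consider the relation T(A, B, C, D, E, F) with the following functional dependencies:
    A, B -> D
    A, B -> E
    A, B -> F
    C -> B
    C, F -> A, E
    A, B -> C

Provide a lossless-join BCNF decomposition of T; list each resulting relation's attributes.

Candidate keys of the original relation: {A, B}, {A, C}, {C, F}.
Within {A, B, C, D, E, F}: {C}⁺ ∩ {A, B, C, D, E, F} = {B, C}, not the whole set, so C -> B violates BCNF; decompose into {B, C} and {A, C, D, E, F}.
{B, C}: every determinant is a superkey — BCNF.
{A, C, D, E, F}: every determinant is a superkey — BCNF.

{A, C, D, E, F}; {B, C}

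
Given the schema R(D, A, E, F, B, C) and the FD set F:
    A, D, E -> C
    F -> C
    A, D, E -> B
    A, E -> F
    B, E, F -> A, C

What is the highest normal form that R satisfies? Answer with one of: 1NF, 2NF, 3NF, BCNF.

Candidate keys: {A, D, E}, {B, D, E, F}. Prime attributes: {A, B, D, E, F}.
For F -> C we have {F}⁺ = {C, F}; {F} is not a superkey, so BCNF fails.
Because {C} is non-prime and the left side of F -> C is not a superkey, the relation is not in 3NF.
The proper key subset {A, E} of {A, D, E} determines non-prime {C}, so the relation is not even in 2NF.

1NF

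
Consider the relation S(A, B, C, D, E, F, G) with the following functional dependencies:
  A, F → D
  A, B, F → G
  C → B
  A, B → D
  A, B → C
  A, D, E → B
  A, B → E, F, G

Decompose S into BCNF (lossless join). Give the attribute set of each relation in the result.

Candidate keys of the original relation: {A, B}, {A, C}, {A, D, E}, {A, E, F}.
Within {A, B, C, D, E, F, G}: {A, F}⁺ ∩ {A, B, C, D, E, F, G} = {A, D, F}, not the whole set, so A, F → D violates BCNF; decompose into {A, D, F} and {A, B, C, E, F, G}.
{A, D, F}: every determinant is a superkey — BCNF.
Within {A, B, C, E, F, G}: {C}⁺ ∩ {A, B, C, E, F, G} = {B, C}, not the whole set, so C → B violates BCNF; decompose into {B, C} and {A, C, E, F, G}.
{B, C}: every determinant is a superkey — BCNF.
{A, C, E, F, G}: every determinant is a superkey — BCNF.

{A, C, E, F, G}; {A, D, F}; {B, C}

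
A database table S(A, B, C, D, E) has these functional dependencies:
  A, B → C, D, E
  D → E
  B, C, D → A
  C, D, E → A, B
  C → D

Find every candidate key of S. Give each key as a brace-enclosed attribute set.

{A, B}, {C}

Closure of {C} is {A, B, C, D, E}, the whole schema; {C} is a candidate key.
Closure of {A, B} is {A, B, C, D, E}, the whole schema; {A, B} is a candidate key.
No proper subset of any of these is a key, and no other minimal superkey exists.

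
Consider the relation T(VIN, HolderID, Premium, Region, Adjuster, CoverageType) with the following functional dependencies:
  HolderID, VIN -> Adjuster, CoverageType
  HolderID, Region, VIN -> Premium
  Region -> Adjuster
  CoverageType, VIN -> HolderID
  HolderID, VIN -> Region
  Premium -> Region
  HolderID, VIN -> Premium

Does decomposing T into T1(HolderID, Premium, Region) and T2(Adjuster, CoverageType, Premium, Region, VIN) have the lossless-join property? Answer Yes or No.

No

T1 ∩ T2 = {Premium, Region}; its closure under F is {Adjuster, Premium, Region}.
The closure covers neither T1 nor T2 entirely; the join is not lossless.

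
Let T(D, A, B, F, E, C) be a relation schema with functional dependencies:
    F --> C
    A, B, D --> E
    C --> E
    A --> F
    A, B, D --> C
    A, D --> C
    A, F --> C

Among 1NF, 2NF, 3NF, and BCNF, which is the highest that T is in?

Candidate key: {A, B, D}. Prime attributes: {A, B, D}.
F --> C: {F}⁺ = {C, E, F}, which is not all of the attributes, so the left side is not a superkey — BCNF is violated.
Because {C} is non-prime and the left side of F --> C is not a superkey, the relation is not in 3NF.
Since {A} ⊂ {A, B, D} and {A}⁺ ⊇ {C, E, F} with {C, E, F} non-prime, there is a partial dependency; 2NF fails.

1NF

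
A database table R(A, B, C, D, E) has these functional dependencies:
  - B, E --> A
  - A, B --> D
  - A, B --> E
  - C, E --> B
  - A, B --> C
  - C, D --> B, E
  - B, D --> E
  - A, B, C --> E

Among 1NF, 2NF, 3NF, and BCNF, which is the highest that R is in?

BCNF

Candidate keys: {A, B}, {B, D}, {B, E}, {C, D}, {C, E}. Prime attributes: {A, B, C, D, E}.
The left-hand side of every FD is a superkey, so BCNF is satisfied.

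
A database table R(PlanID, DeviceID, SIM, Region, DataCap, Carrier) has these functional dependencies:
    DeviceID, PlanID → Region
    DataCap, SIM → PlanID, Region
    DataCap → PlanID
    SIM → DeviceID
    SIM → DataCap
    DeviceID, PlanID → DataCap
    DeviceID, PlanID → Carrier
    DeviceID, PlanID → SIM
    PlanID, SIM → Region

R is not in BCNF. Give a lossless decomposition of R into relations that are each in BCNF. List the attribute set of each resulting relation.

Candidate keys of the original relation: {DataCap, DeviceID}, {DeviceID, PlanID}, {SIM}.
Within {Carrier, DataCap, DeviceID, PlanID, Region, SIM}: {DataCap}⁺ ∩ {Carrier, DataCap, DeviceID, PlanID, Region, SIM} = {DataCap, PlanID}, not the whole set, so DataCap → PlanID violates BCNF; decompose into {DataCap, PlanID} and {Carrier, DataCap, DeviceID, Region, SIM}.
{DataCap, PlanID} is in BCNF.
{Carrier, DataCap, DeviceID, Region, SIM} is in BCNF.

{Carrier, DataCap, DeviceID, Region, SIM}; {DataCap, PlanID}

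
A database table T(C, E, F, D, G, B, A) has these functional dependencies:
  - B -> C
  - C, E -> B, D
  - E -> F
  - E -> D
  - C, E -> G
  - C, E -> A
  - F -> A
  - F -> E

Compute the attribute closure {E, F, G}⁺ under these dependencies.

{A, D, E, F, G}

Start with {E, F, G}.
E -> D applies; add {D} → now {D, E, F, G}.
F -> A applies; add {A} → now {A, D, E, F, G}.
No further FD applies.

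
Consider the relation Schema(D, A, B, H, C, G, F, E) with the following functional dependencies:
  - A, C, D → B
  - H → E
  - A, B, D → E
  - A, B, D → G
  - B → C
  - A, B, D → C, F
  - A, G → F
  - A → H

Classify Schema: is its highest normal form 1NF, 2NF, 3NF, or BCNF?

Candidate keys: {A, B, D}, {A, C, D}. Prime attributes: {A, B, C, D}.
H → E: {H}⁺ = {E, H}, which is not all of the attributes, so the left side is not a superkey — BCNF is violated.
Because {E} is non-prime and the left side of H → E is not a superkey, the relation is not in 3NF.
{A} is a proper subset of the key {A, B, D}, and {A}⁺ contains the non-prime attributes {E, H} — a partial dependency, so 2NF is violated.

1NF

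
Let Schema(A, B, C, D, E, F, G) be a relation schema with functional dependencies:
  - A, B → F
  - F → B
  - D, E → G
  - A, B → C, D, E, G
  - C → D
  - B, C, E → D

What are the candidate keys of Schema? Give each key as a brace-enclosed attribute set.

{A, B}, {A, F}

Attributes never on any right-hand side: {A} — every candidate key must contain it.
Closure of {A, B} is {A, B, C, D, E, F, G}, the whole schema; {A, B} is a candidate key.
Closure of {A, F} is {A, B, C, D, E, F, G}, the whole schema; {A, F} is a candidate key.
These are minimal and exhaustive — every other superkey contains one of them.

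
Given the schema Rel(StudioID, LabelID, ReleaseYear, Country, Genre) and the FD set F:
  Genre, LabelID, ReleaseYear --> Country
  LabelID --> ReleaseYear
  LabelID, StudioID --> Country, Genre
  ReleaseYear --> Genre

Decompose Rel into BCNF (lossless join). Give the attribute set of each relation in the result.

{Country, LabelID, ReleaseYear}; {Genre, ReleaseYear}; {LabelID, StudioID}

Candidate key of the original relation: {LabelID, StudioID}.
In {Country, Genre, LabelID, ReleaseYear, StudioID}, {Genre, LabelID, ReleaseYear} is not a superkey ({Genre, LabelID, ReleaseYear}⁺ restricted to this set is {Country, Genre, LabelID, ReleaseYear}), so split on Genre, LabelID, ReleaseYear --> Country into {Country, Genre, LabelID, ReleaseYear} and {Genre, LabelID, ReleaseYear, StudioID}.
In {Country, Genre, LabelID, ReleaseYear}, {ReleaseYear} is not a superkey ({ReleaseYear}⁺ restricted to this set is {Genre, ReleaseYear}), so split on ReleaseYear --> Genre into {Genre, ReleaseYear} and {Country, LabelID, ReleaseYear}.
{Genre, ReleaseYear}: every determinant is a superkey — BCNF.
{Country, LabelID, ReleaseYear}: every determinant is a superkey — BCNF.
In {Genre, LabelID, ReleaseYear, StudioID}, {LabelID} is not a superkey ({LabelID}⁺ restricted to this set is {Genre, LabelID, ReleaseYear}), so split on LabelID --> Genre, ReleaseYear into {Genre, LabelID, ReleaseYear} and {LabelID, StudioID}.
In {Genre, LabelID, ReleaseYear}, {ReleaseYear} is not a superkey ({ReleaseYear}⁺ restricted to this set is {Genre, ReleaseYear}), so split on ReleaseYear --> Genre into {Genre, ReleaseYear} and {LabelID, ReleaseYear}.
{Genre, ReleaseYear}: every determinant is a superkey — BCNF.
{LabelID, ReleaseYear}: every determinant is a superkey — BCNF.
{LabelID, StudioID}: every determinant is a superkey — BCNF.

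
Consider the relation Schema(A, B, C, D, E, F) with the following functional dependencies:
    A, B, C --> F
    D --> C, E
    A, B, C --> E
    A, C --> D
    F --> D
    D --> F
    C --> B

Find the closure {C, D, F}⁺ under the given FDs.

Start with {C, D, F}.
D --> C, E applies; add {E} → now {C, D, E, F}.
C --> B applies; add {B} → now {B, C, D, E, F}.
No further FD applies.

{B, C, D, E, F}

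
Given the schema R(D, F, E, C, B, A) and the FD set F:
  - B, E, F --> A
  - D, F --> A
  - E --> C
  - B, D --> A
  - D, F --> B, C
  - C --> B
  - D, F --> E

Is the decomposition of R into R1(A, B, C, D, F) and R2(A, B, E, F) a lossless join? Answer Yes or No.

No

The shared attributes are {A, B, F} and {A, B, F}⁺ = {A, B, F}.
R1 ⊄ {A, B, F} and R2 ⊄ {A, B, F}, so the split is lossy.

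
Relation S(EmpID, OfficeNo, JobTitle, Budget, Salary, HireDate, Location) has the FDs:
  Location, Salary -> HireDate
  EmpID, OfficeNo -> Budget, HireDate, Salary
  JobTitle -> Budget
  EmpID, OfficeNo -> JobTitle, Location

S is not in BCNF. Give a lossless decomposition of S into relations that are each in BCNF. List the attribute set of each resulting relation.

{Budget, JobTitle}; {EmpID, JobTitle, Location, OfficeNo, Salary}; {HireDate, Location, Salary}

Candidate key of the original relation: {EmpID, OfficeNo}.
{Budget, EmpID, HireDate, JobTitle, Location, OfficeNo, Salary}: {Location, Salary} determines {HireDate, Location, Salary} here but is not a superkey — split on Location, Salary -> HireDate, giving {HireDate, Location, Salary} and {Budget, EmpID, JobTitle, Location, OfficeNo, Salary}.
{HireDate, Location, Salary} is in BCNF.
{Budget, EmpID, JobTitle, Location, OfficeNo, Salary}: {JobTitle} determines {Budget, JobTitle} here but is not a superkey — split on JobTitle -> Budget, giving {Budget, JobTitle} and {EmpID, JobTitle, Location, OfficeNo, Salary}.
{Budget, JobTitle} is in BCNF.
{EmpID, JobTitle, Location, OfficeNo, Salary} is in BCNF.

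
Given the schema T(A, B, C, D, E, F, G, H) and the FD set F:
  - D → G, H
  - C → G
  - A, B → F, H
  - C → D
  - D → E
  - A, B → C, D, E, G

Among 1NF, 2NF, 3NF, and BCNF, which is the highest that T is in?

Candidate key: {A, B}. Prime attributes: {A, B}.
D → G, H breaks BCNF: {D}⁺ = {D, E, G, H}, so {D} is not a superkey.
D → G, H has non-prime {G, H} on the right and a non-superkey on the left, so 3NF fails.
No proper subset of a key has a non-prime attribute in its closure, so there is no partial dependency; 2NF holds.

2NF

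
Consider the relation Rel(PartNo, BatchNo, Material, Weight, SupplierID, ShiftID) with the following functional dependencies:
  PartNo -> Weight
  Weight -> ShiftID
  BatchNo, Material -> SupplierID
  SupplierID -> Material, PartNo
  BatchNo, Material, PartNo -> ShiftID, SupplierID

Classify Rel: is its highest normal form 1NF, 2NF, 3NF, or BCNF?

Candidate keys: {BatchNo, Material}, {BatchNo, SupplierID}. Prime attributes: {BatchNo, Material, SupplierID}.
PartNo -> Weight breaks BCNF: {PartNo}⁺ = {PartNo, ShiftID, Weight}, so {PartNo} is not a superkey.
PartNo -> Weight has non-prime {Weight} on the right and a non-superkey on the left, so 3NF fails.
{SupplierID} is a proper subset of the key {BatchNo, SupplierID}, and {SupplierID}⁺ contains the non-prime attributes {PartNo, ShiftID, Weight} — a partial dependency, so 2NF is violated.

1NF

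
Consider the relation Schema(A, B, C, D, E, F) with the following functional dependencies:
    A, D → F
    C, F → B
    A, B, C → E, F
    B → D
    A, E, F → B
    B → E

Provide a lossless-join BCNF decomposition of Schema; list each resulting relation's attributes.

{A, B, C}; {A, D, F}; {B, D, E}

Candidate keys of the original relation: {A, B, C}, {A, C, D}, {A, C, F}.
{A, B, C, D, E, F}: {A, D} determines {A, D, F} here but is not a superkey — split on A, D → F, giving {A, D, F} and {A, B, C, D, E}.
{A, D, F} is in BCNF.
{A, B, C, D, E}: {B} determines {B, D, E} here but is not a superkey — split on B → D, E, giving {B, D, E} and {A, B, C}.
{B, D, E} is in BCNF.
{A, B, C} is in BCNF.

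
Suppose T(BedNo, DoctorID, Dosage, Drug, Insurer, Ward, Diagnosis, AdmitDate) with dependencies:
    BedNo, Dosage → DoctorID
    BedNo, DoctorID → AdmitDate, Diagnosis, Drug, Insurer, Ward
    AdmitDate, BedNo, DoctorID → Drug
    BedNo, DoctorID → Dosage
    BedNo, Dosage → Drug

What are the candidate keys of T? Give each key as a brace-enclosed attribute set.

{BedNo, DoctorID}, {BedNo, Dosage}

No FD produces {BedNo}, so it must be in every candidate key.
{BedNo, DoctorID}⁺ = {AdmitDate, BedNo, Diagnosis, DoctorID, Dosage, Drug, Insurer, Ward}, which is every attribute, so {BedNo, DoctorID} is a candidate key.
{BedNo, Dosage}⁺ = {AdmitDate, BedNo, Diagnosis, DoctorID, Dosage, Drug, Insurer, Ward}, which is every attribute, so {BedNo, Dosage} is a candidate key.
Any other superkey properly contains one of these, so there are no further candidate keys.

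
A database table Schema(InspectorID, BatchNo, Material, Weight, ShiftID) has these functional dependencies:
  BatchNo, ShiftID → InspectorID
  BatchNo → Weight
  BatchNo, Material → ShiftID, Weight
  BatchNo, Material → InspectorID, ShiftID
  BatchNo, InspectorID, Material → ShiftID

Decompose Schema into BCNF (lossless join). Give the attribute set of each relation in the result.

Candidate key of the original relation: {BatchNo, Material}.
{BatchNo, InspectorID, Material, ShiftID, Weight}: {BatchNo, ShiftID} determines {BatchNo, InspectorID, ShiftID, Weight} here but is not a superkey — split on BatchNo, ShiftID → InspectorID, Weight, giving {BatchNo, InspectorID, ShiftID, Weight} and {BatchNo, Material, ShiftID}.
{BatchNo, InspectorID, ShiftID, Weight}: {BatchNo} determines {BatchNo, Weight} here but is not a superkey — split on BatchNo → Weight, giving {BatchNo, Weight} and {BatchNo, InspectorID, ShiftID}.
{BatchNo, Weight} is in BCNF.
{BatchNo, InspectorID, ShiftID} is in BCNF.
{BatchNo, Material, ShiftID} is in BCNF.

{BatchNo, InspectorID, ShiftID}; {BatchNo, Material, ShiftID}; {BatchNo, Weight}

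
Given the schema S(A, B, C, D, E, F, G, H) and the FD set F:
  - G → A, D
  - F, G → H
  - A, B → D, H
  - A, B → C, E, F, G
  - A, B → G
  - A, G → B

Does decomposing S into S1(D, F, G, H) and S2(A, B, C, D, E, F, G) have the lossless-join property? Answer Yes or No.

Common attributes: {D, F, G}; their closure is {A, B, C, D, E, F, G, H}.
S1 is contained in that closure, so S1 ∩ S2 → S1 holds and the join is lossless.

Yes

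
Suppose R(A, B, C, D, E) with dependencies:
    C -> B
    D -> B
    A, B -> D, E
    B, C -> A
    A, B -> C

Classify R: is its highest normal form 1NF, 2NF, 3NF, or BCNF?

Candidate keys: {A, B}, {A, D}, {C}. Prime attributes: {A, B, C, D}.
D -> B breaks BCNF: {D}⁺ = {B, D}, so {D} is not a superkey.
But every attribute on its right side ({B}) is prime, and the same holds for every other non-superkey FD, so 3NF still holds.

3NF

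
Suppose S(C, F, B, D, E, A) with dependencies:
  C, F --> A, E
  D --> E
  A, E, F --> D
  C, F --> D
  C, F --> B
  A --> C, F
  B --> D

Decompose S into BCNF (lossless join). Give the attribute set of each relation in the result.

Candidate keys of the original relation: {A}, {C, F}.
Within {A, B, C, D, E, F}: {D}⁺ ∩ {A, B, C, D, E, F} = {D, E}, not the whole set, so D --> E violates BCNF; decompose into {D, E} and {A, B, C, D, F}.
{D, E} is in BCNF.
Within {A, B, C, D, F}: {B}⁺ ∩ {A, B, C, D, F} = {B, D}, not the whole set, so B --> D violates BCNF; decompose into {B, D} and {A, B, C, F}.
{B, D} is in BCNF.
{A, B, C, F} is in BCNF.

{A, B, C, F}; {B, D}; {D, E}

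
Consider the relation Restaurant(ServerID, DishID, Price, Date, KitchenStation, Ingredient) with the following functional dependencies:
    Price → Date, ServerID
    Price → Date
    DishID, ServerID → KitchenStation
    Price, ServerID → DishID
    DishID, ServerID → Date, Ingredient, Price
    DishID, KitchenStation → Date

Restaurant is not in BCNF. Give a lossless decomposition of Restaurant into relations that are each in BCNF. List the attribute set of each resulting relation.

Candidate keys of the original relation: {DishID, ServerID}, {Price}.
Within {Date, DishID, Ingredient, KitchenStation, Price, ServerID}: {DishID, KitchenStation}⁺ ∩ {Date, DishID, Ingredient, KitchenStation, Price, ServerID} = {Date, DishID, KitchenStation}, not the whole set, so DishID, KitchenStation → Date violates BCNF; decompose into {Date, DishID, KitchenStation} and {DishID, Ingredient, KitchenStation, Price, ServerID}.
{Date, DishID, KitchenStation}: every determinant is a superkey — BCNF.
{DishID, Ingredient, KitchenStation, Price, ServerID}: every determinant is a superkey — BCNF.

{Date, DishID, KitchenStation}; {DishID, Ingredient, KitchenStation, Price, ServerID}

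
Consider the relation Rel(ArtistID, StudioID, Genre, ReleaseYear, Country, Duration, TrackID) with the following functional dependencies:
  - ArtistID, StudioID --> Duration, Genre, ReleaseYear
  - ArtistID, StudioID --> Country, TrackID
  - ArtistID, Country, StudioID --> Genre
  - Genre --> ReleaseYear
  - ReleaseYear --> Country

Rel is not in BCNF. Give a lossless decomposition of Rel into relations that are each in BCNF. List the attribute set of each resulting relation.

Candidate key of the original relation: {ArtistID, StudioID}.
Within {ArtistID, Country, Duration, Genre, ReleaseYear, StudioID, TrackID}: {Genre}⁺ ∩ {ArtistID, Country, Duration, Genre, ReleaseYear, StudioID, TrackID} = {Country, Genre, ReleaseYear}, not the whole set, so Genre --> Country, ReleaseYear violates BCNF; decompose into {Country, Genre, ReleaseYear} and {ArtistID, Duration, Genre, StudioID, TrackID}.
Within {Country, Genre, ReleaseYear}: {ReleaseYear}⁺ ∩ {Country, Genre, ReleaseYear} = {Country, ReleaseYear}, not the whole set, so ReleaseYear --> Country violates BCNF; decompose into {Country, ReleaseYear} and {Genre, ReleaseYear}.
{Country, ReleaseYear} has no BCNF violation.
{Genre, ReleaseYear} has no BCNF violation.
{ArtistID, Duration, Genre, StudioID, TrackID} has no BCNF violation.

{ArtistID, Duration, Genre, StudioID, TrackID}; {Country, ReleaseYear}; {Genre, ReleaseYear}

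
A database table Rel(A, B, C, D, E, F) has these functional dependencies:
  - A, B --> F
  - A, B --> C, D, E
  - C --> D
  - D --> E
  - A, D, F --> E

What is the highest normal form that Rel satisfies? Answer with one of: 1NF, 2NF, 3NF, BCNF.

Candidate key: {A, B}. Prime attributes: {A, B}.
C --> D breaks BCNF: {C}⁺ = {C, D, E}, so {C} is not a superkey.
C --> D has non-prime {D} on the right and a non-superkey on the left, so 3NF fails.
Checking every proper subset of each key, none determines a non-prime attribute — 2NF is satisfied.

2NF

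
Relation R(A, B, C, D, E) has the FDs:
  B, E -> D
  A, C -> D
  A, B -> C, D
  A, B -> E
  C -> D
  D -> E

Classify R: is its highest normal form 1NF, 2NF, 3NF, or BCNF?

Candidate key: {A, B}. Prime attributes: {A, B}.
B, E -> D: {B, E}⁺ = {B, D, E}, which is not all of the attributes, so the left side is not a superkey — BCNF is violated.
Because {D} is non-prime and the left side of B, E -> D is not a superkey, the relation is not in 3NF.
No non-prime attribute depends on a proper subset of any candidate key, so 2NF holds.

2NF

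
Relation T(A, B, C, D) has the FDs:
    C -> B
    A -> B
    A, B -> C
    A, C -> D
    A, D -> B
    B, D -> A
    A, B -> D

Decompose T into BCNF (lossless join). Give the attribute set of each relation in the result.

{A, C, D}; {B, C}

Candidate keys of the original relation: {A}, {B, D}, {C, D}.
{A, B, C, D}: {C} determines {B, C} here but is not a superkey — split on C -> B, giving {B, C} and {A, C, D}.
{B, C} is in BCNF.
{A, C, D} is in BCNF.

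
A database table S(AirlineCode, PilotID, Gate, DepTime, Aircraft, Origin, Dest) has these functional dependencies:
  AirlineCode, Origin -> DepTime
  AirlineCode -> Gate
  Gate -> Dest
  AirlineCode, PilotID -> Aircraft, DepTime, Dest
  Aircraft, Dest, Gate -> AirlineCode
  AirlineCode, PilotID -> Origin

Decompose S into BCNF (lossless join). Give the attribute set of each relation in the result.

{Aircraft, AirlineCode, Origin, PilotID}; {AirlineCode, DepTime, Origin}; {AirlineCode, Gate}; {Dest, Gate}

Candidate keys of the original relation: {Aircraft, Gate, PilotID}, {AirlineCode, PilotID}.
{Aircraft, AirlineCode, DepTime, Dest, Gate, Origin, PilotID}: {AirlineCode, Origin} determines {AirlineCode, DepTime, Dest, Gate, Origin} here but is not a superkey — split on AirlineCode, Origin -> DepTime, Dest, Gate, giving {AirlineCode, DepTime, Dest, Gate, Origin} and {Aircraft, AirlineCode, Origin, PilotID}.
{AirlineCode, DepTime, Dest, Gate, Origin}: {AirlineCode} determines {AirlineCode, Dest, Gate} here but is not a superkey — split on AirlineCode -> Dest, Gate, giving {AirlineCode, Dest, Gate} and {AirlineCode, DepTime, Origin}.
{AirlineCode, Dest, Gate}: {Gate} determines {Dest, Gate} here but is not a superkey — split on Gate -> Dest, giving {Dest, Gate} and {AirlineCode, Gate}.
{Dest, Gate}: every determinant is a superkey — BCNF.
{AirlineCode, Gate}: every determinant is a superkey — BCNF.
{AirlineCode, DepTime, Origin}: every determinant is a superkey — BCNF.
{Aircraft, AirlineCode, Origin, PilotID}: every determinant is a superkey — BCNF.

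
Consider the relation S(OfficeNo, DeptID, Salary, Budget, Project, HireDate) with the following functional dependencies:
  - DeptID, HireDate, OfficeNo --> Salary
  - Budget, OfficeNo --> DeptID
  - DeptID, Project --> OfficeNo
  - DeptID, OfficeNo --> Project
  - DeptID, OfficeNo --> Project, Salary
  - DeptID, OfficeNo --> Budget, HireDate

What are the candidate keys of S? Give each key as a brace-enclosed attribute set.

{Budget, OfficeNo}⁺ = {Budget, DeptID, HireDate, OfficeNo, Project, Salary} — all of the relation — so {Budget, OfficeNo} is a candidate key.
{DeptID, OfficeNo}⁺ = {Budget, DeptID, HireDate, OfficeNo, Project, Salary} — all of the relation — so {DeptID, OfficeNo} is a candidate key.
{DeptID, Project}⁺ = {Budget, DeptID, HireDate, OfficeNo, Project, Salary} — all of the relation — so {DeptID, Project} is a candidate key.
These are minimal and exhaustive — every other superkey contains one of them.

{Budget, OfficeNo}, {DeptID, OfficeNo}, {DeptID, Project}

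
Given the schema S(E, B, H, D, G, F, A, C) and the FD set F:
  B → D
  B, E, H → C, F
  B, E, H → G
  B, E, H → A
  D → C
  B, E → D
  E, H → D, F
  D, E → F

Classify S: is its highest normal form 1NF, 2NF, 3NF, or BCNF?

Candidate key: {B, E, H}. Prime attributes: {B, E, H}.
For B → D we have {B}⁺ = {B, C, D}; {B} is not a superkey, so BCNF fails.
B → D has non-prime {D} on the right and a non-superkey on the left, so 3NF fails.
The proper key subset {B} of {B, E, H} determines non-prime {C, D}, so the relation is not even in 2NF.

1NF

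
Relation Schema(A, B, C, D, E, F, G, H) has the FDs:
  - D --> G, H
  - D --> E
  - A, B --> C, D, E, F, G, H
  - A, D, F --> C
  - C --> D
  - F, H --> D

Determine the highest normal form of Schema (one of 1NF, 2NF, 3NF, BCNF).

Candidate key: {A, B}. Prime attributes: {A, B}.
For D --> G, H we have {D}⁺ = {D, E, G, H}; {D} is not a superkey, so BCNF fails.
D --> G, H has non-prime {G, H} on the right and a non-superkey on the left, so 3NF fails.
Checking every proper subset of each key, none determines a non-prime attribute — 2NF is satisfied.

2NF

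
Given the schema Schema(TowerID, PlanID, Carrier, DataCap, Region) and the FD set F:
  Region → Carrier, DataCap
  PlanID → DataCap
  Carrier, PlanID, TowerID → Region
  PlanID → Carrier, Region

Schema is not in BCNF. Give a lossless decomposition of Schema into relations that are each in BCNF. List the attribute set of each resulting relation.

Candidate key of the original relation: {PlanID, TowerID}.
Within {Carrier, DataCap, PlanID, Region, TowerID}: {Region}⁺ ∩ {Carrier, DataCap, PlanID, Region, TowerID} = {Carrier, DataCap, Region}, not the whole set, so Region → Carrier, DataCap violates BCNF; decompose into {Carrier, DataCap, Region} and {PlanID, Region, TowerID}.
{Carrier, DataCap, Region} is in BCNF.
Within {PlanID, Region, TowerID}: {PlanID}⁺ ∩ {PlanID, Region, TowerID} = {PlanID, Region}, not the whole set, so PlanID → Region violates BCNF; decompose into {PlanID, Region} and {PlanID, TowerID}.
{PlanID, Region} is in BCNF.
{PlanID, TowerID} is in BCNF.

{Carrier, DataCap, Region}; {PlanID, Region}; {PlanID, TowerID}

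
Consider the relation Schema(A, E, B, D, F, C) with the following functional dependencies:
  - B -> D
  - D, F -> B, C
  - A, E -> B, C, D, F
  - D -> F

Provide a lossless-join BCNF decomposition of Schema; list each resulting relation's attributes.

{A, B, E}; {B, C, D, F}

Candidate key of the original relation: {A, E}.
{A, B, C, D, E, F}: {B} determines {B, C, D, F} here but is not a superkey — split on B -> C, D, F, giving {B, C, D, F} and {A, B, E}.
{B, C, D, F}: every determinant is a superkey — BCNF.
{A, B, E}: every determinant is a superkey — BCNF.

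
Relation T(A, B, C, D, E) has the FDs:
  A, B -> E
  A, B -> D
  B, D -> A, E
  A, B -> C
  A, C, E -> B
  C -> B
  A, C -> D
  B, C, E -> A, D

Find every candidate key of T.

Closure of {A, B} is {A, B, C, D, E}, the whole schema; {A, B} is a candidate key.
Closure of {A, C} is {A, B, C, D, E}, the whole schema; {A, C} is a candidate key.
Closure of {B, D} is {A, B, C, D, E}, the whole schema; {B, D} is a candidate key.
Closure of {C, D} is {A, B, C, D, E}, the whole schema; {C, D} is a candidate key.
Closure of {C, E} is {A, B, C, D, E}, the whole schema; {C, E} is a candidate key.
These are minimal and exhaustive — every other superkey contains one of them.

{A, B}, {A, C}, {B, D}, {C, D}, {C, E}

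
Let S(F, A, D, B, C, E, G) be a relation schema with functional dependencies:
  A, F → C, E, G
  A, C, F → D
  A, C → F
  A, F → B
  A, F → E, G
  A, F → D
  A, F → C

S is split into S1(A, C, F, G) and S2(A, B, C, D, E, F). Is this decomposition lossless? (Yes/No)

S1 ∩ S2 = {A, C, F}; its closure under F is {A, B, C, D, E, F, G}.
This includes all of S1, so the common attributes are a superkey of S1 — the join is lossless.

Yes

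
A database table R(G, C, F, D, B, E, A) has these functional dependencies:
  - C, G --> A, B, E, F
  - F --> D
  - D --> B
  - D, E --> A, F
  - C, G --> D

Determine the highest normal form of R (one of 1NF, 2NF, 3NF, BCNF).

Candidate key: {C, G}. Prime attributes: {C, G}.
F --> D: {F}⁺ = {B, D, F}, which is not all of the attributes, so the left side is not a superkey — BCNF is violated.
Because {D} is non-prime and the left side of F --> D is not a superkey, the relation is not in 3NF.
Checking every proper subset of each key, none determines a non-prime attribute — 2NF is satisfied.

2NF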